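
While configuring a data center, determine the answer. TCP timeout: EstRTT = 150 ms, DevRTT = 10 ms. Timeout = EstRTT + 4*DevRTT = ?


Given: EstRTT = 150 ms, DevRTT = 10 ms
Timeout = EstRTT + 4 * DevRTT
4 * DevRTT = 4 * 10 = 40
Timeout = 150 + 40 = 190 ms

190


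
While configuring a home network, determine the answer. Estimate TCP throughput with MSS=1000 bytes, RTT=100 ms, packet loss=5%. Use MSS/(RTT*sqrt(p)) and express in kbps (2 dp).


Given: MSS = 1000 bytes, RTT = 100 ms, loss = 5%
RTT in seconds = 100 / 1000 = 0.1
Loss rate = 5% = 0.05
sqrt(loss) = sqrt(0.05) = 0.223606797750
Throughput (bytes/s) = 1000 / (0.1 * 0.223606797750) = 44721.3595
Throughput (kbps) = 44721.3595 * 8 / 1000 = 357.770876 -> 357.77 kbps (2 dp)

357.77


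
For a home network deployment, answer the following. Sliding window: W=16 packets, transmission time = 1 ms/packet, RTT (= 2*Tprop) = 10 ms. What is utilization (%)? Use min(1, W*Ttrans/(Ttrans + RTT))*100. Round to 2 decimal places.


Given: W = 16, Ttrans = 1 ms, RTT = 10 ms (= 2 * Tprop, Tprop = 5 ms)
Cycle time = Ttrans + RTT = 1 + 10 = 11 ms (first packet sent until its ACK returns)
W * Ttrans = 16 * 1 = 16 ms of sending per cycle
W * Ttrans / (Ttrans + RTT) = 16 / 11 = 1.454545
U = min(1, 1.454545) = 1.000000
U% = 100.00%

100.00


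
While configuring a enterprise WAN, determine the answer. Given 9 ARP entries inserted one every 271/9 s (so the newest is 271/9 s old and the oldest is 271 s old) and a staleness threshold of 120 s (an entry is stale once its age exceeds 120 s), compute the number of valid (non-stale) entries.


Ages are k * 271/9 s for k = 1..9 (spacing = 30.1111 s).
Entry k is valid iff k * 271/9 <= 120 iff k <= 9 * 120 / 271 = 3.9852
n_valid = floor(3.9852) = 3
(n_stale = 9 - 3 = 6)

3


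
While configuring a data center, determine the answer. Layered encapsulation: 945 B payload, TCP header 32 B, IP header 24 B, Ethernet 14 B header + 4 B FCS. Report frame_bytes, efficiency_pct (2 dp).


TCP segment = 945 + 32 = 977 B
IP packet = 977 + 24 = 1001 B
Ethernet frame = 1001 + 14 + 4 = 1019 B
Efficiency = app / frame = 945 / 1019 = 0.927380 = 92.7380% -> 92.74% (2 dp)

1019, 92.74


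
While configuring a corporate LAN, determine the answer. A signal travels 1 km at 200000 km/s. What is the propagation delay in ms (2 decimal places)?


Given: distance = 1 km, speed = 200000 km/s
Delay = distance / speed = 1 / 200000 seconds
Delay in ms = 1 * 1000 / 200000
Delay = 0.0050 ms
Rounded to 2 dp = 0.01 ms

0.01


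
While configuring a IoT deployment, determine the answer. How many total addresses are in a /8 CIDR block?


Given: CIDR prefix /8
Host bits = 32 - 8 = 24
Total addresses = 2^24 = 16777216

16777216


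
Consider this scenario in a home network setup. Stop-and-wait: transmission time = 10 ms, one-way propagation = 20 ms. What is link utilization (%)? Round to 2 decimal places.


Given: Ttrans = 10 ms, Tprop = 20 ms
RTT = 2 * Tprop = 2 * 20 = 40 ms
U = Ttrans / (Ttrans + RTT)
U = 10 / (10 + 40)
U = 10 / 50 = 0.2
U% = 20.00%

20.00


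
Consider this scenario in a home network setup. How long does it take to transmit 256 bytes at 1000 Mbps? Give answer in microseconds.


Given: packet = 256 bytes, bandwidth = 1000 Mbps
Packet in bits = 256 * 8 = 2048 bits
Bandwidth = 1000 * 10^6 = 1000000000 bps
Time = 2048 / 1000000000 seconds
Time in us = 2048 * 10^6 / 1000000000 = 2.048

2.048


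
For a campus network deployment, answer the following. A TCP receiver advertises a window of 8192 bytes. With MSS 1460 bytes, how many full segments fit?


Given: RWND = 8192 bytes, MSS = 1460 bytes
Full segments = floor(RWND / MSS)
Full segments = floor(8192 / 1460)
Full segments = floor(5.611) = 5

5


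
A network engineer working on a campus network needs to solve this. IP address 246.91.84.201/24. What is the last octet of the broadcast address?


Given: IP = 246.91.84.201, prefix = /24
Host bits = 32 - 24 = 8
Network last octet = 201 AND mask = 0
Host part size = 2^8 - 1 = 255
Broadcast last octet = 0 OR 255 = 255

255


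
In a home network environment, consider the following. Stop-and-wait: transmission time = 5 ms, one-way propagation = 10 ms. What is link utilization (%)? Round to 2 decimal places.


Given: Ttrans = 5 ms, Tprop = 10 ms
RTT = 2 * Tprop = 2 * 10 = 20 ms
U = Ttrans / (Ttrans + RTT)
U = 5 / (5 + 20)
U = 5 / 25 = 0.2
U% = 20.00%

20.00


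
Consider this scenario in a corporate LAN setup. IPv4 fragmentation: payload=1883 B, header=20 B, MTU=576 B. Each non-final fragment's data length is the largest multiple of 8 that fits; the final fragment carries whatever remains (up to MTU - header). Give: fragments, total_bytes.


Max data per non-final fragment = floor((MTU - header)/8)*8 = floor((576 - 20)/8)*8 = floor(556/8)*8 = 552 B
Final fragment needs no 8-byte alignment: it can carry up to MTU - header = 556 B
Non-final fragments needed = ceil((payload - 556) / 552) = ceil(1327/552) = ceil(2.4040) = 3
Number of fragments = 3 + 1 = 4
Fragment sizes (data): 3 * 552 B + 227 B (last, 227 <= 556 OK)
Total bytes sent = payload + n_frags * header = 1883 + 4*20 = 1883 + 80 = 1963 B

4, 1963


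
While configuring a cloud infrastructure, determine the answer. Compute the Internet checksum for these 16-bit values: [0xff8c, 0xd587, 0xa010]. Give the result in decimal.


Given words: [0xff8c, 0xd587, 0xa010]
Step 1: Sum all words
Raw sum = 65420 + 54663 + 40976 = 161059
Step 2: Fold carry: (29987 + 2) = 29989
One's complement = ~29989 & 0xFFFF = 35546

35546


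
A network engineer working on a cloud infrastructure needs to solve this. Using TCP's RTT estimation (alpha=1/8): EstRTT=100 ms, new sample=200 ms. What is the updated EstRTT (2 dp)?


Given: EstRTT = 100 ms, SampleRTT = 200 ms, alpha = 1/8
New EstRTT = (1 - alpha) * EstRTT + alpha * SampleRTT
(7/8) * 100 = 87.5
(1/8) * 200 = 25
New EstRTT = 87.5 + 25 = 112.5 ms -> 112.50 ms (2 dp)

112.50


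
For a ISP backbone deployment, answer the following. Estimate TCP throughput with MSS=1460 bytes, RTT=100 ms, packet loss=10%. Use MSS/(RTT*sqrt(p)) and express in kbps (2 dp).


Given: MSS = 1460 bytes, RTT = 100 ms, loss = 10%
RTT in seconds = 100 / 1000 = 0.1
Loss rate = 10% = 0.1
sqrt(loss) = sqrt(0.1) = 0.316227766017
Throughput (bytes/s) = 1460 / (0.1 * 0.316227766017) = 46169.2538
Throughput (kbps) = 46169.2538 * 8 / 1000 = 369.354031 -> 369.35 kbps (2 dp)

369.35


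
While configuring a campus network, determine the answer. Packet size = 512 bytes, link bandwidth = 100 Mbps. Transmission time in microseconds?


Given: packet = 512 bytes, bandwidth = 100 Mbps
Packet in bits = 512 * 8 = 4096 bits
Bandwidth = 100 * 10^6 = 100000000 bps
Time = 4096 / 100000000 seconds
Time in us = 4096 * 10^6 / 100000000 = 40.96

40.96


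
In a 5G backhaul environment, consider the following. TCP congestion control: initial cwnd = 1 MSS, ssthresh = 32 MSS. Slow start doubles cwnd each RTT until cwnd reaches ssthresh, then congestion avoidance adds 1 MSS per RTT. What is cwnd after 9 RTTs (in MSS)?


RTT 0: cwnd = 1 MSS (initial)
RTT 1: cwnd = 2 MSS (slow start, doubled)
RTT 2: cwnd = 4 MSS (slow start, doubled)
RTT 3: cwnd = 8 MSS (slow start, doubled)
RTT 4: cwnd = 16 MSS (slow start, doubled)
RTT 5: cwnd = 32 MSS (slow start, doubled)
RTT 6: cwnd = 33 MSS (congestion avoidance, +1)
RTT 7: cwnd = 34 MSS (congestion avoidance, +1)
RTT 8: cwnd = 35 MSS (congestion avoidance, +1)
RTT 9: cwnd = 36 MSS (congestion avoidance, +1)

36


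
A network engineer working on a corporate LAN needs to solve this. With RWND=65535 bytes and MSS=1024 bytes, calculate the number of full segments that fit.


Given: RWND = 65535 bytes, MSS = 1024 bytes
Full segments = floor(RWND / MSS)
Full segments = floor(65535 / 1024)
Full segments = floor(63.999) = 63

63


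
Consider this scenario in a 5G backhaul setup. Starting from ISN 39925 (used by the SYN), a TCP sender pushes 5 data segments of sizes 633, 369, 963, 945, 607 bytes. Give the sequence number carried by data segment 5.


The SYN occupies sequence number ISN = 39925, so the first data byte is ISN + 1 = 39926.
SEQ of data segment i = (ISN + 1) + sum of payload sizes of segments 1..i-1.
Segment 1: SEQ = 39926, payload = 633 bytes
Segment 2: SEQ = 40559, payload = 369 bytes
Segment 3: SEQ = 40928, payload = 963 bytes
Segment 4: SEQ = 41891, payload = 945 bytes
Segment 5: SEQ = 42836, payload = 607 bytes
SEQ of segment 5 = 39926 + 633 + 369 + 963 + 945 = 42836

42836


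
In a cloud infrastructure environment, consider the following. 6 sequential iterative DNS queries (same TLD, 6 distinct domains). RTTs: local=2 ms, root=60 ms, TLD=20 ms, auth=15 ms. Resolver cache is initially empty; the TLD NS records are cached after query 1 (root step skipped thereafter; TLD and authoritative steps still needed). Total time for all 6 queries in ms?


Lookup 1 (cold cache): local + root + TLD + auth = 2 + 60 + 20 + 15 = 97 ms
Lookups 2..6 (TLD NS cached -> skip root; new domain -> still ask TLD and auth): local + TLD + auth = 2 + 20 + 15 = 37 ms each
Remaining 5 lookups: 5 * 37 = 185 ms
Total = 97 + 185 = 282 ms

282


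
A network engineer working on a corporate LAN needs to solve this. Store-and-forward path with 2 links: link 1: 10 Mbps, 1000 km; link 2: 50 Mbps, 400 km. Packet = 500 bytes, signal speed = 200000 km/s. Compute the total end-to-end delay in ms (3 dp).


Packet = 500 bytes = 4000 bits. Store-and-forward: sum (t_trans + t_prop) per link.
Link 1: t_trans = 4000/(10*10^6) s = 0.4000 ms; t_prop = 1000/200000 s = 5.0000 ms; subtotal = 5.4000 ms
Link 2: t_trans = 4000/(50*10^6) s = 0.0800 ms; t_prop = 400/200000 s = 2.0000 ms; subtotal = 2.0800 ms
End-to-end = 5.4000 + 2.0800 = 7.4800 ms -> 7.480 ms (3 dp)

7.480


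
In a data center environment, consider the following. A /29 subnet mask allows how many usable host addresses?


Given: subnet mask /29
Host bits = 32 - 29 = 3
Total addresses = 2^3 = 8
Usable hosts = 8 - 2 (network + broadcast) = 6

6


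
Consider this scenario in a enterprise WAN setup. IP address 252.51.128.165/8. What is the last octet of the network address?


Given: IP = 252.51.128.165, prefix = /8
Subnet mask = 255.0.0.0
Last octet of IP: 165
Last octet of mask: 0
Network last octet = 165 AND 0 = 0

0


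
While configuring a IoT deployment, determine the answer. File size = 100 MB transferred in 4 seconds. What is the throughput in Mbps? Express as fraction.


Given: file = 100 MB, time = 4 s
File in Mb = 100 * 8 = 800 Mb
Throughput = 800 / 4 Mbps
Throughput = 200 Mbps

200


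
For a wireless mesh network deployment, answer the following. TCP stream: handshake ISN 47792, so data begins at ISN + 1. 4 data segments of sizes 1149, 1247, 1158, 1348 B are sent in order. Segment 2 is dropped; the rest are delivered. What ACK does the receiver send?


SYN uses sequence number 47792; first data byte = ISN + 1 = 47793.
Segment 1: SEQ = 47793, len = 1149 B, covers [47793, 48941]
Segment 2: SEQ = 48942, len = 1247 B, covers [48942, 50188] [LOST]
Segment 3: SEQ = 50189, len = 1158 B, covers [50189, 51346]
Segment 4: SEQ = 51347, len = 1348 B, covers [51347, 52694]
In-order data received: bytes [47793, 48941] (segments 1..1).
Segment 2 missing -> gap begins at byte 48942; later segments buffered out of order.
Cumulative ACK = next expected in-order byte = 47793 + 1149 = 48942

48942


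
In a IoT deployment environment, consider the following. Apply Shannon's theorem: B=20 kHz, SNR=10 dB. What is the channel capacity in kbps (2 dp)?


Given: B = 20 kHz, SNR = 10 dB
SNR linear = 10^(10/10) = 10
1 + SNR = 11
log2(11) = 3.4594316186
C = 20 * 1000 * 3.4594316186 = 69188.6324 bps
C = 69.188632 kbps -> 69.19 kbps (2 dp)

69.19


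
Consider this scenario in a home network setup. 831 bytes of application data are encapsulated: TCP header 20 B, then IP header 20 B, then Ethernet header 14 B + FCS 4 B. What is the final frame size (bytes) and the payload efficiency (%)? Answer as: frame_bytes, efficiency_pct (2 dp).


TCP segment = 831 + 20 = 851 B
IP packet = 851 + 20 = 871 B
Ethernet frame = 871 + 14 + 4 = 889 B
Efficiency = app / frame = 831 / 889 = 0.934758 = 93.4758% -> 93.48% (2 dp)

889, 93.48


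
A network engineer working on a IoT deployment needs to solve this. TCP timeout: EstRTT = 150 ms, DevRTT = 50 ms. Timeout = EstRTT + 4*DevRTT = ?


Given: EstRTT = 150 ms, DevRTT = 50 ms
Timeout = EstRTT + 4 * DevRTT
4 * DevRTT = 4 * 50 = 200
Timeout = 150 + 200 = 350 ms

350


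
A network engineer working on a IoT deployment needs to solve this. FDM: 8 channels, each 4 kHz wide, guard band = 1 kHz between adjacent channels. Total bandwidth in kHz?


Given: 8 channels, 4 kHz each, guard = 1 kHz
Channel bandwidth = 8 * 4 = 32 kHz
Guard bands = 7 gaps * 1 kHz = 7 kHz
Total = 32 + 7 = 39 kHz

39


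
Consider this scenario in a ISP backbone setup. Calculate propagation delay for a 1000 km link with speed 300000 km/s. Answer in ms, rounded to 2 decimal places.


Given: distance = 1000 km, speed = 300000 km/s
Delay = distance / speed = 1000 / 300000 seconds
Delay in ms = 1000 * 1000 / 300000
Delay = 3.3333 ms
Rounded to 2 dp = 3.33 ms

3.33


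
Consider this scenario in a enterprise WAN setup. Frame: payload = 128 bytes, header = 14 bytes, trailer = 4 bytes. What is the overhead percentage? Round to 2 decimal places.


Given: payload = 128 B, header = 14 B, trailer = 4 B
Overhead bytes = header + trailer = 14 + 4 = 18
Total frame = payload + overhead = 128 + 18 = 146
Overhead % = 18 / 146 * 100 = 12.3288% -> 12.33% (2 dp)

12.33


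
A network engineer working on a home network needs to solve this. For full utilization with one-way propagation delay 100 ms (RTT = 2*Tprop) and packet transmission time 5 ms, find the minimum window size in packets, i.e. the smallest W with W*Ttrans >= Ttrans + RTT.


Given: Ttrans = 5 ms, RTT = 200 ms (= 2 * Tprop, Tprop = 100 ms)
Time until first ACK returns = Ttrans + RTT = 5 + 200 = 205 ms
Need W * Ttrans >= Ttrans + RTT  ->  W >= (Ttrans + RTT) / Ttrans
(Ttrans + RTT) / Ttrans = 205 / 5 = 41
W_min = ceil(41) = 41

41


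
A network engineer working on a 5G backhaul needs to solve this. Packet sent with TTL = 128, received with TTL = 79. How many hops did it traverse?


Given: initial TTL = 128, received TTL = 79
Hops = initial TTL - received TTL
Hops = 128 - 79 = 49

49


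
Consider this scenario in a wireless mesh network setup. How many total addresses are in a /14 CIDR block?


Given: CIDR prefix /14
Host bits = 32 - 14 = 18
Total addresses = 2^18 = 262144

262144


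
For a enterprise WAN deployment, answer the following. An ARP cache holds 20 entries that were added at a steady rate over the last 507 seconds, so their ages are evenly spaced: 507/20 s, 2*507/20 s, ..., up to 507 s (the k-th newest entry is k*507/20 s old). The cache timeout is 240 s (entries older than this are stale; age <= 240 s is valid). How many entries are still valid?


Ages are k * 507/20 s for k = 1..20 (spacing = 25.3500 s).
Entry k is valid iff k * 507/20 <= 240 iff k <= 20 * 240 / 507 = 9.4675
n_valid = floor(9.4675) = 9
(n_stale = 20 - 9 = 11)

9


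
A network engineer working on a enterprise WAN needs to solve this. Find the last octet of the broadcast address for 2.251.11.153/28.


Given: IP = 2.251.11.153, prefix = /28
Host bits = 32 - 28 = 4
Network last octet = 153 AND mask = 144
Host part size = 2^4 - 1 = 15
Broadcast last octet = 144 OR 15 = 159

159


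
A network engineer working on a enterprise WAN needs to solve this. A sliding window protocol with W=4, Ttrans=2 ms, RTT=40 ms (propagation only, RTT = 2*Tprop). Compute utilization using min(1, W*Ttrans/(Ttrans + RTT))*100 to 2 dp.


Given: W = 4, Ttrans = 2 ms, RTT = 40 ms (= 2 * Tprop, Tprop = 20 ms)
Cycle time = Ttrans + RTT = 2 + 40 = 42 ms (first packet sent until its ACK returns)
W * Ttrans = 4 * 2 = 8 ms of sending per cycle
W * Ttrans / (Ttrans + RTT) = 8 / 42 = 0.190476
U = min(1, 0.190476) = 0.190476
U% = 19.05%

19.05


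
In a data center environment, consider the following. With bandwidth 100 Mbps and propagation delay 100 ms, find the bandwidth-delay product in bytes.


Given: bandwidth = 100 Mbps, delay = 100 ms
BDP in bits = 100 * 10^6 * 100 / 1000
BDP in bits = 10000000
BDP in bytes = 10000000 / 8 = 1250000

1250000


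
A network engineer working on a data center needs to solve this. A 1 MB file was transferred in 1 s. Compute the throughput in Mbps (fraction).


Given: file = 1 MB, time = 1 s
File in Mb = 1 * 8 = 8 Mb
Throughput = 8 / 1 Mbps
Throughput = 8 Mbps

8


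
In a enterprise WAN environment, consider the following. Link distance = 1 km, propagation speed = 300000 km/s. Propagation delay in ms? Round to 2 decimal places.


Given: distance = 1 km, speed = 300000 km/s
Delay = distance / speed = 1 / 300000 seconds
Delay in ms = 1 * 1000 / 300000
Delay = 0.0033 ms
Rounded to 2 dp = 0.00 ms

0.00


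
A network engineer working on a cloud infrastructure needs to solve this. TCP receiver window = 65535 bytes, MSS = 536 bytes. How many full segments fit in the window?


Given: RWND = 65535 bytes, MSS = 536 bytes
Full segments = floor(RWND / MSS)
Full segments = floor(65535 / 536)
Full segments = floor(122.2668) = 122

122


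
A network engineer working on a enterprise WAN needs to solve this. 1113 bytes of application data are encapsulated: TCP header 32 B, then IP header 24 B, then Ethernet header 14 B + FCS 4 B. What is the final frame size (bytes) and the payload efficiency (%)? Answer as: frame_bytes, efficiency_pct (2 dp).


TCP segment = 1113 + 32 = 1145 B
IP packet = 1145 + 24 = 1169 B
Ethernet frame = 1169 + 14 + 4 = 1187 B
Efficiency = app / frame = 1113 / 1187 = 0.937658 = 93.7658% -> 93.77% (2 dp)

1187, 93.77


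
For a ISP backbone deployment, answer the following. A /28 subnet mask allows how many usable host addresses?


Given: subnet mask /28
Host bits = 32 - 28 = 4
Total addresses = 2^4 = 16
Usable hosts = 16 - 2 (network + broadcast) = 14

14


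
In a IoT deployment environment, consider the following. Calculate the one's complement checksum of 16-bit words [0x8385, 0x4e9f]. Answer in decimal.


Given words: [0x8385, 0x4e9f]
Step 1: Sum all words
Raw sum = 33669 + 20127 = 53796
One's complement = ~53796 & 0xFFFF = 11739

11739


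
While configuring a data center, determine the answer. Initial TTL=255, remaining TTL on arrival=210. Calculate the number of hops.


Given: initial TTL = 255, received TTL = 210
Hops = initial TTL - received TTL
Hops = 255 - 210 = 45

45


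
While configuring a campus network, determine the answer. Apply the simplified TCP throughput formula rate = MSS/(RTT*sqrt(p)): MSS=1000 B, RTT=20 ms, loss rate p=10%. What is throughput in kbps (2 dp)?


Given: MSS = 1000 bytes, RTT = 20 ms, loss = 10%
RTT in seconds = 20 / 1000 = 0.02
Loss rate = 10% = 0.1
sqrt(loss) = sqrt(0.1) = 0.316227766017
Throughput (bytes/s) = 1000 / (0.02 * 0.316227766017) = 158113.8830
Throughput (kbps) = 158113.8830 * 8 / 1000 = 1264.911064 -> 1264.91 kbps (2 dp)

1264.91


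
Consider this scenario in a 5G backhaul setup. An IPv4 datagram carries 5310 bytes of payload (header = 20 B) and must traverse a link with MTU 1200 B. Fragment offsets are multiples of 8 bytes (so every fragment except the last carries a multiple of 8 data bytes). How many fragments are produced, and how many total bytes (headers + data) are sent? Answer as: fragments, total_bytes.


Max data per non-final fragment = floor((MTU - header)/8)*8 = floor((1200 - 20)/8)*8 = floor(1180/8)*8 = 1176 B
Final fragment needs no 8-byte alignment: it can carry up to MTU - header = 1180 B
Non-final fragments needed = ceil((payload - 1180) / 1176) = ceil(4130/1176) = ceil(3.5119) = 4
Number of fragments = 4 + 1 = 5
Fragment sizes (data): 4 * 1176 B + 606 B (last, 606 <= 1180 OK)
Total bytes sent = payload + n_frags * header = 5310 + 5*20 = 5310 + 100 = 5410 B

5, 5410


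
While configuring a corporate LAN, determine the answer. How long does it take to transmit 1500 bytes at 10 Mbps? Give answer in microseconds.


Given: packet = 1500 bytes, bandwidth = 10 Mbps
Packet in bits = 1500 * 8 = 12000 bits
Bandwidth = 10 * 10^6 = 10000000 bps
Time = 12000 / 10000000 seconds
Time in us = 12000 * 10^6 / 10000000 = 1200

1200


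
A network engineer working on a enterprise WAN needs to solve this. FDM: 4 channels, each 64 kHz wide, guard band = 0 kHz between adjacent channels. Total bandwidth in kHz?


Given: 4 channels, 64 kHz each, guard = 0 kHz
Channel bandwidth = 4 * 64 = 256 kHz
Guard bands = 3 gaps * 0 kHz = 0 kHz
Total = 256 + 0 = 256 kHz

256


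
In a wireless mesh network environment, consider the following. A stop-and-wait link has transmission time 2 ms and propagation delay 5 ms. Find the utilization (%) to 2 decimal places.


Given: Ttrans = 2 ms, Tprop = 5 ms
RTT = 2 * Tprop = 2 * 5 = 10 ms
U = Ttrans / (Ttrans + RTT)
U = 2 / (2 + 10)
U = 2 / 12 = 0.166667
U% = 16.67%

16.67


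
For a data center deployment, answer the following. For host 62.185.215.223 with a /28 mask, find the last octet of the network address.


Given: IP = 62.185.215.223, prefix = /28
Subnet mask = 255.255.255.240
Last octet of IP: 223
Last octet of mask: 240
Network last octet = 223 AND 240 = 208

208


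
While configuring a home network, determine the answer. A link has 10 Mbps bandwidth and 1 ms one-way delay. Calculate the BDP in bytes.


Given: bandwidth = 10 Mbps, delay = 1 ms
BDP in bits = 10 * 10^6 * 1 / 1000
BDP in bits = 10000
BDP in bytes = 10000 / 8 = 1250

1250


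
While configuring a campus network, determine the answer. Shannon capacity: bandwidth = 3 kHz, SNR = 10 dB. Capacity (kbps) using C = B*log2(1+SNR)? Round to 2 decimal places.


Given: B = 3 kHz, SNR = 10 dB
SNR linear = 10^(10/10) = 10
1 + SNR = 11
log2(11) = 3.4594316186
C = 3 * 1000 * 3.4594316186 = 10378.2949 bps
C = 10.378295 kbps -> 10.38 kbps (2 dp)

10.38


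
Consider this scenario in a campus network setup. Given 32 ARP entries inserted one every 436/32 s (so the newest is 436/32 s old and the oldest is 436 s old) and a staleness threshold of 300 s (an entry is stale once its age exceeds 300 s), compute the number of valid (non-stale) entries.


Ages are k * 436/32 s for k = 1..32 (spacing = 13.6250 s).
Entry k is valid iff k * 436/32 <= 300 iff k <= 32 * 300 / 436 = 22.0183
n_valid = floor(22.0183) = 22
(n_stale = 32 - 22 = 10)

22


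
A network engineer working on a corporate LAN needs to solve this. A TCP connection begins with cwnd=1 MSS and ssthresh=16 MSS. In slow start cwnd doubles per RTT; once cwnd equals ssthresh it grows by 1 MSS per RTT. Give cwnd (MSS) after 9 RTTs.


RTT 0: cwnd = 1 MSS (initial)
RTT 1: cwnd = 2 MSS (slow start, doubled)
RTT 2: cwnd = 4 MSS (slow start, doubled)
RTT 3: cwnd = 8 MSS (slow start, doubled)
RTT 4: cwnd = 16 MSS (slow start, doubled)
RTT 5: cwnd = 17 MSS (congestion avoidance, +1)
RTT 6: cwnd = 18 MSS (congestion avoidance, +1)
RTT 7: cwnd = 19 MSS (congestion avoidance, +1)
RTT 8: cwnd = 20 MSS (congestion avoidance, +1)
RTT 9: cwnd = 21 MSS (congestion avoidance, +1)

21


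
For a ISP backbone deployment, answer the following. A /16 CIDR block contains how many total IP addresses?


Given: CIDR prefix /16
Host bits = 32 - 16 = 16
Total addresses = 2^16 = 65536

65536


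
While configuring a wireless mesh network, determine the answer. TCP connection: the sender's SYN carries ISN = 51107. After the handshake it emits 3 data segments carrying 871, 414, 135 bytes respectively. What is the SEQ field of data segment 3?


The SYN occupies sequence number ISN = 51107, so the first data byte is ISN + 1 = 51108.
SEQ of data segment i = (ISN + 1) + sum of payload sizes of segments 1..i-1.
Segment 1: SEQ = 51108, payload = 871 bytes
Segment 2: SEQ = 51979, payload = 414 bytes
Segment 3: SEQ = 52393, payload = 135 bytes
SEQ of segment 3 = 51108 + 871 + 414 = 52393

52393


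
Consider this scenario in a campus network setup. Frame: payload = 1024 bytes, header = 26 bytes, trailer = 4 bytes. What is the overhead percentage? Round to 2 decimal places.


Given: payload = 1024 B, header = 26 B, trailer = 4 B
Overhead bytes = header + trailer = 26 + 4 = 30
Total frame = payload + overhead = 1024 + 30 = 1054
Overhead % = 30 / 1054 * 100 = 2.8463% -> 2.85% (2 dp)

2.85


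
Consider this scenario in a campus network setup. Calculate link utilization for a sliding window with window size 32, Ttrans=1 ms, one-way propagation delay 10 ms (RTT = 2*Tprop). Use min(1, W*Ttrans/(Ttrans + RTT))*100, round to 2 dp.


Given: W = 32, Ttrans = 1 ms, RTT = 20 ms (= 2 * Tprop, Tprop = 10 ms)
Cycle time = Ttrans + RTT = 1 + 20 = 21 ms (first packet sent until its ACK returns)
W * Ttrans = 32 * 1 = 32 ms of sending per cycle
W * Ttrans / (Ttrans + RTT) = 32 / 21 = 1.523810
U = min(1, 1.523810) = 1.000000
U% = 100.00%

100.00


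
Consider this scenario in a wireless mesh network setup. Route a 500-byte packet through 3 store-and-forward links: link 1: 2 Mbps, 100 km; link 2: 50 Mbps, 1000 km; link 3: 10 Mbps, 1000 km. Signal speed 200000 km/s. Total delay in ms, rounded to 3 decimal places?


Packet = 500 bytes = 4000 bits. Store-and-forward: sum (t_trans + t_prop) per link.
Link 1: t_trans = 4000/(2*10^6) s = 2.0000 ms; t_prop = 100/200000 s = 0.5000 ms; subtotal = 2.5000 ms
Link 2: t_trans = 4000/(50*10^6) s = 0.0800 ms; t_prop = 1000/200000 s = 5.0000 ms; subtotal = 5.0800 ms
Link 3: t_trans = 4000/(10*10^6) s = 0.4000 ms; t_prop = 1000/200000 s = 5.0000 ms; subtotal = 5.4000 ms
End-to-end = 2.5000 + 5.0800 + 5.4000 = 12.9800 ms -> 12.980 ms (3 dp)

12.980


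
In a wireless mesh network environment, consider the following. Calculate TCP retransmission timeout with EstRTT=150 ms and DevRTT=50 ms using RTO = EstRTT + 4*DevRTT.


Given: EstRTT = 150 ms, DevRTT = 50 ms
Timeout = EstRTT + 4 * DevRTT
4 * DevRTT = 4 * 50 = 200
Timeout = 150 + 200 = 350 ms

350


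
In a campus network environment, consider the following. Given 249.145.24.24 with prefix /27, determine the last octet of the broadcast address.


Given: IP = 249.145.24.24, prefix = /27
Host bits = 32 - 27 = 5
Network last octet = 24 AND mask = 0
Host part size = 2^5 - 1 = 31
Broadcast last octet = 0 OR 31 = 31

31


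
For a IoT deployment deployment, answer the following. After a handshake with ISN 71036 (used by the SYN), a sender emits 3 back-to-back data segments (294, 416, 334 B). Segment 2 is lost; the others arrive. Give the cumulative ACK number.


SYN uses sequence number 71036; first data byte = ISN + 1 = 71037.
Segment 1: SEQ = 71037, len = 294 B, covers [71037, 71330]
Segment 2: SEQ = 71331, len = 416 B, covers [71331, 71746] [LOST]
Segment 3: SEQ = 71747, len = 334 B, covers [71747, 72080]
In-order data received: bytes [71037, 71330] (segments 1..1).
Segment 2 missing -> gap begins at byte 71331; later segments buffered out of order.
Cumulative ACK = next expected in-order byte = 71037 + 294 = 71331

71331


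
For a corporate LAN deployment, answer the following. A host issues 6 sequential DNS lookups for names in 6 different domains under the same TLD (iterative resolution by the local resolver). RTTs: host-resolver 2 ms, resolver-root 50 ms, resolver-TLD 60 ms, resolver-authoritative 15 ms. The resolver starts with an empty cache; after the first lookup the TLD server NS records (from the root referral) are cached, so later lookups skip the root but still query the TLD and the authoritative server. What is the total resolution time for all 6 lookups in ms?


Lookup 1 (cold cache): local + root + TLD + auth = 2 + 50 + 60 + 15 = 127 ms
Lookups 2..6 (TLD NS cached -> skip root; new domain -> still ask TLD and auth): local + TLD + auth = 2 + 60 + 15 = 77 ms each
Remaining 5 lookups: 5 * 77 = 385 ms
Total = 127 + 385 = 512 ms

512


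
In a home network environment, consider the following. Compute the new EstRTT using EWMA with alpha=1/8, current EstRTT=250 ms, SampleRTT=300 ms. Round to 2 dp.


Given: EstRTT = 250 ms, SampleRTT = 300 ms, alpha = 1/8
New EstRTT = (1 - alpha) * EstRTT + alpha * SampleRTT
(7/8) * 250 = 218.75
(1/8) * 300 = 37.5
New EstRTT = 218.75 + 37.5 = 256.25 ms -> 256.25 ms (2 dp)

256.25


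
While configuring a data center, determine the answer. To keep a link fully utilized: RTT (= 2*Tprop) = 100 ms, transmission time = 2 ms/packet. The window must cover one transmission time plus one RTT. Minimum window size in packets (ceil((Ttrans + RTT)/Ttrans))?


Given: Ttrans = 2 ms, RTT = 100 ms (= 2 * Tprop, Tprop = 50 ms)
Time until first ACK returns = Ttrans + RTT = 2 + 100 = 102 ms
Need W * Ttrans >= Ttrans + RTT  ->  W >= (Ttrans + RTT) / Ttrans
(Ttrans + RTT) / Ttrans = 102 / 2 = 51
W_min = ceil(51) = 51

51


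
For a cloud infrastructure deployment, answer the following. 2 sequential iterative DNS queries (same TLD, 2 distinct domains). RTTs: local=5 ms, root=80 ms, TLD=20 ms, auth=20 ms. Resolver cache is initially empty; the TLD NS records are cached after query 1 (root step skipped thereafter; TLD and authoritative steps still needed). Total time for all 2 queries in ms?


Lookup 1 (cold cache): local + root + TLD + auth = 5 + 80 + 20 + 20 = 125 ms
Lookups 2..2 (TLD NS cached -> skip root; new domain -> still ask TLD and auth): local + TLD + auth = 5 + 20 + 20 = 45 ms each
Remaining 1 lookups: 1 * 45 = 45 ms
Total = 125 + 45 = 170 ms

170


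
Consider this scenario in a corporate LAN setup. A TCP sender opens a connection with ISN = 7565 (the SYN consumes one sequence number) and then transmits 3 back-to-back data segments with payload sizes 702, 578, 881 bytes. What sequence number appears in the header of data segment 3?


The SYN occupies sequence number ISN = 7565, so the first data byte is ISN + 1 = 7566.
SEQ of data segment i = (ISN + 1) + sum of payload sizes of segments 1..i-1.
Segment 1: SEQ = 7566, payload = 702 bytes
Segment 2: SEQ = 8268, payload = 578 bytes
Segment 3: SEQ = 8846, payload = 881 bytes
SEQ of segment 3 = 7566 + 702 + 578 = 8846

8846


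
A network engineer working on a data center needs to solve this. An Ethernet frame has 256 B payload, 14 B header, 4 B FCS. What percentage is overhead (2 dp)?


Given: payload = 256 B, header = 14 B, trailer = 4 B
Overhead bytes = header + trailer = 14 + 4 = 18
Total frame = payload + overhead = 256 + 18 = 274
Overhead % = 18 / 274 * 100 = 6.5693% -> 6.57% (2 dp)

6.57


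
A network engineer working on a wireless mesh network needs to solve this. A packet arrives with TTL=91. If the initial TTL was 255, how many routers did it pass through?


Given: initial TTL = 255, received TTL = 91
Hops = initial TTL - received TTL
Hops = 255 - 91 = 164

164


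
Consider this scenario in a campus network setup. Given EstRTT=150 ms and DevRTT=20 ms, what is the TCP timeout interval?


Given: EstRTT = 150 ms, DevRTT = 20 ms
Timeout = EstRTT + 4 * DevRTT
4 * DevRTT = 4 * 20 = 80
Timeout = 150 + 80 = 230 ms

230


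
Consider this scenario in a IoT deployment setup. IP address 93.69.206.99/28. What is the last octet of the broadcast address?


Given: IP = 93.69.206.99, prefix = /28
Host bits = 32 - 28 = 4
Network last octet = 99 AND mask = 96
Host part size = 2^4 - 1 = 15
Broadcast last octet = 96 OR 15 = 111

111


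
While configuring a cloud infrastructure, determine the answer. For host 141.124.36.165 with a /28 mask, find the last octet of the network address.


Given: IP = 141.124.36.165, prefix = /28
Subnet mask = 255.255.255.240
Last octet of IP: 165
Last octet of mask: 240
Network last octet = 165 AND 240 = 160

160


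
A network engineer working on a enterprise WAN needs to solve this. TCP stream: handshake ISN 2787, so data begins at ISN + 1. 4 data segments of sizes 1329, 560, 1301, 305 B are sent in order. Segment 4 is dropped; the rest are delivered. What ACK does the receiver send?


SYN uses sequence number 2787; first data byte = ISN + 1 = 2788.
Segment 1: SEQ = 2788, len = 1329 B, covers [2788, 4116]
Segment 2: SEQ = 4117, len = 560 B, covers [4117, 4676]
Segment 3: SEQ = 4677, len = 1301 B, covers [4677, 5977]
Segment 4: SEQ = 5978, len = 305 B, covers [5978, 6282] [LOST]
In-order data received: bytes [2788, 5977] (segments 1..3).
Segment 4 missing -> gap begins at byte 5978.
Cumulative ACK = next expected in-order byte = 2788 + 1329 + 560 + 1301 = 5978

5978


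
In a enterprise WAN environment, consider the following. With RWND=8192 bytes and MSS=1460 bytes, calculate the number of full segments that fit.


Given: RWND = 8192 bytes, MSS = 1460 bytes
Full segments = floor(RWND / MSS)
Full segments = floor(8192 / 1460)
Full segments = floor(5.611) = 5

5


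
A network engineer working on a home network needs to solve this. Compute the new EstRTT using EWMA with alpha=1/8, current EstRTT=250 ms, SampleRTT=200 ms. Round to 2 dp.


Given: EstRTT = 250 ms, SampleRTT = 200 ms, alpha = 1/8
New EstRTT = (1 - alpha) * EstRTT + alpha * SampleRTT
(7/8) * 250 = 218.75
(1/8) * 200 = 25
New EstRTT = 218.75 + 25 = 243.75 ms -> 243.75 ms (2 dp)

243.75


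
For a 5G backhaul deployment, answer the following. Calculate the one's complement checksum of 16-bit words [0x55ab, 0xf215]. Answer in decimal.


Given words: [0x55ab, 0xf215]
Step 1: Sum all words
Raw sum = 21931 + 61973 = 83904
Step 2: Fold carry: (18368 + 1) = 18369
One's complement = ~18369 & 0xFFFF = 47166

47166


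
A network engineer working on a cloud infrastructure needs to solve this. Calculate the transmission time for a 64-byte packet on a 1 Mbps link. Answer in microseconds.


Given: packet = 64 bytes, bandwidth = 1 Mbps
Packet in bits = 64 * 8 = 512 bits
Bandwidth = 1 * 10^6 = 1000000 bps
Time = 512 / 1000000 seconds
Time in us = 512 * 10^6 / 1000000 = 512

512


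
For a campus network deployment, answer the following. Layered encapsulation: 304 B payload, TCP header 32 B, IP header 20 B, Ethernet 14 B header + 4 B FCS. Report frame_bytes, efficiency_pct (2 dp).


TCP segment = 304 + 32 = 336 B
IP packet = 336 + 20 = 356 B
Ethernet frame = 356 + 14 + 4 = 374 B
Efficiency = app / frame = 304 / 374 = 0.812834 = 81.2834% -> 81.28% (2 dp)

374, 81.28


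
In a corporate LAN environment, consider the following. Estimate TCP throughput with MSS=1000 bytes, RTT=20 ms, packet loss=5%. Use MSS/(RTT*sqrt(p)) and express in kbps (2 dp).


Given: MSS = 1000 bytes, RTT = 20 ms, loss = 5%
RTT in seconds = 20 / 1000 = 0.02
Loss rate = 5% = 0.05
sqrt(loss) = sqrt(0.05) = 0.223606797750
Throughput (bytes/s) = 1000 / (0.02 * 0.223606797750) = 223606.7977
Throughput (kbps) = 223606.7977 * 8 / 1000 = 1788.854382 -> 1788.85 kbps (2 dp)

1788.85


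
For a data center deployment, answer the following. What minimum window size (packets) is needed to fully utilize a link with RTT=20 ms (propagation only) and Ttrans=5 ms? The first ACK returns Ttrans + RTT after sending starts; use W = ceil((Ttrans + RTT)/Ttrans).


Given: Ttrans = 5 ms, RTT = 20 ms (= 2 * Tprop, Tprop = 10 ms)
Time until first ACK returns = Ttrans + RTT = 5 + 20 = 25 ms
Need W * Ttrans >= Ttrans + RTT  ->  W >= (Ttrans + RTT) / Ttrans
(Ttrans + RTT) / Ttrans = 25 / 5 = 5
W_min = ceil(5) = 5

5


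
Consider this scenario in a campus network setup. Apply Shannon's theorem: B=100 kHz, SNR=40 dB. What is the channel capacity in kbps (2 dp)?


Given: B = 100 kHz, SNR = 40 dB
SNR linear = 10^(40/10) = 10000
1 + SNR = 10001
log2(10001) = 13.2878566418
C = 100 * 1000 * 13.2878566418 = 1328785.6642 bps
C = 1328.785664 kbps -> 1328.79 kbps (2 dp)

1328.79


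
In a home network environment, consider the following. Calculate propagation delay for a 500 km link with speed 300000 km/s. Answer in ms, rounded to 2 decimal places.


Given: distance = 500 km, speed = 300000 km/s
Delay = distance / speed = 500 / 300000 seconds
Delay in ms = 500 * 1000 / 300000
Delay = 1.6667 ms
Rounded to 2 dp = 1.67 ms

1.67


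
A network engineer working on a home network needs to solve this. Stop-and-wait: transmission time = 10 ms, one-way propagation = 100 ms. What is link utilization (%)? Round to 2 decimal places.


Given: Ttrans = 10 ms, Tprop = 100 ms
RTT = 2 * Tprop = 2 * 100 = 200 ms
U = Ttrans / (Ttrans + RTT)
U = 10 / (10 + 200)
U = 10 / 210 = 0.047619
U% = 4.76%

4.76


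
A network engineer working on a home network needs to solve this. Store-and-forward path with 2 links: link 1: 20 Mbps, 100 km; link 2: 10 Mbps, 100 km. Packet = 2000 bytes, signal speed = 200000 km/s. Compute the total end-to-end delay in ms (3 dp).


Packet = 2000 bytes = 16000 bits. Store-and-forward: sum (t_trans + t_prop) per link.
Link 1: t_trans = 16000/(20*10^6) s = 0.8000 ms; t_prop = 100/200000 s = 0.5000 ms; subtotal = 1.3000 ms
Link 2: t_trans = 16000/(10*10^6) s = 1.6000 ms; t_prop = 100/200000 s = 0.5000 ms; subtotal = 2.1000 ms
End-to-end = 1.3000 + 2.1000 = 3.4000 ms -> 3.400 ms (3 dp)

3.400


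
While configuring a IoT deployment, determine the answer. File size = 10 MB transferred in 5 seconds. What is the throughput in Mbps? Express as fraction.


Given: file = 10 MB, time = 5 s
File in Mb = 10 * 8 = 80 Mb
Throughput = 80 / 5 Mbps
Throughput = 16 Mbps

16


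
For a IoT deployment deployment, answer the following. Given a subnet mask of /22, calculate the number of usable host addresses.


Given: subnet mask /22
Host bits = 32 - 22 = 10
Total addresses = 2^10 = 1024
Usable hosts = 1024 - 2 (network + broadcast) = 1022

1022


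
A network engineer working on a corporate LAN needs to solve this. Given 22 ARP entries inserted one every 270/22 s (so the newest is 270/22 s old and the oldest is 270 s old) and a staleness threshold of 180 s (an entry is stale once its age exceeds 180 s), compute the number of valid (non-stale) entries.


Ages are k * 270/22 s for k = 1..22 (spacing = 12.2727 s).
Entry k is valid iff k * 270/22 <= 180 iff k <= 22 * 180 / 270 = 14.6667
n_valid = floor(14.6667) = 14
(n_stale = 22 - 14 = 8)

14


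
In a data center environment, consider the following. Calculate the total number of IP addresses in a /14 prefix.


Given: CIDR prefix /14
Host bits = 32 - 14 = 18
Total addresses = 2^18 = 262144

262144


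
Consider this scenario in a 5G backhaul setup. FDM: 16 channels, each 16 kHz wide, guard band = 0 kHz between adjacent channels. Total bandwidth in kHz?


Given: 16 channels, 16 kHz each, guard = 0 kHz
Channel bandwidth = 16 * 16 = 256 kHz
Guard bands = 15 gaps * 0 kHz = 0 kHz
Total = 256 + 0 = 256 kHz

256


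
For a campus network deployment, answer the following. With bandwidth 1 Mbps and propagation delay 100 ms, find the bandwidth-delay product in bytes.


Given: bandwidth = 1 Mbps, delay = 100 ms
BDP in bits = 1 * 10^6 * 100 / 1000
BDP in bits = 100000
BDP in bytes = 100000 / 8 = 12500

12500


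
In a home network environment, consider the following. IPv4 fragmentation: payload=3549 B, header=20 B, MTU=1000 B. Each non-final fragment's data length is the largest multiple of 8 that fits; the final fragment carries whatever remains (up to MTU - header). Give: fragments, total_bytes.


Max data per non-final fragment = floor((MTU - header)/8)*8 = floor((1000 - 20)/8)*8 = floor(980/8)*8 = 976 B
Final fragment needs no 8-byte alignment: it can carry up to MTU - header = 980 B
Non-final fragments needed = ceil((payload - 980) / 976) = ceil(2569/976) = ceil(2.6322) = 3
Number of fragments = 3 + 1 = 4
Fragment sizes (data): 3 * 976 B + 621 B (last, 621 <= 980 OK)
Total bytes sent = payload + n_frags * header = 3549 + 4*20 = 3549 + 80 = 3629 B

4, 3629


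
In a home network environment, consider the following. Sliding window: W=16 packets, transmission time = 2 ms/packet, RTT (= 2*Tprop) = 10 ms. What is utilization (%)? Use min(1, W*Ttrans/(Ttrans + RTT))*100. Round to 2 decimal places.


Given: W = 16, Ttrans = 2 ms, RTT = 10 ms (= 2 * Tprop, Tprop = 5 ms)
Cycle time = Ttrans + RTT = 2 + 10 = 12 ms (first packet sent until its ACK returns)
W * Ttrans = 16 * 2 = 32 ms of sending per cycle
W * Ttrans / (Ttrans + RTT) = 32 / 12 = 2.666667
U = min(1, 2.666667) = 1.000000
U% = 100.00%

100.00
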